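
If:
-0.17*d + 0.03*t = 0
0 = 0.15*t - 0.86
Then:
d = 1.01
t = 5.73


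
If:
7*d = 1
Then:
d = 1/7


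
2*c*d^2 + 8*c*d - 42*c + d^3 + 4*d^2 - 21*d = (2*c + d)*(d - 3)*(d + 7)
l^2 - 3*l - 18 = (l - 6)*(l + 3)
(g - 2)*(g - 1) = g^2 - 3*g + 2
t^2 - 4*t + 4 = (t - 2)^2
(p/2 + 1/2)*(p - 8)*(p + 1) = p^3/2 - 3*p^2 - 15*p/2 - 4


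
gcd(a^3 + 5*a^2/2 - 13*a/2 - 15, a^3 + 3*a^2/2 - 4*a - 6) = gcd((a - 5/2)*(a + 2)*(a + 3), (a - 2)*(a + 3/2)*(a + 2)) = a + 2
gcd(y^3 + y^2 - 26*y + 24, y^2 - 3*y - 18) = 1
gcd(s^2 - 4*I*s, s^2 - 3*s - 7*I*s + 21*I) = 1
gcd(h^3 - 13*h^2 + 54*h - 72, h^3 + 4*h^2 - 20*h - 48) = h - 4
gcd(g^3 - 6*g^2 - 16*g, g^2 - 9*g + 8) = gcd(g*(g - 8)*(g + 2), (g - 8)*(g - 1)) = g - 8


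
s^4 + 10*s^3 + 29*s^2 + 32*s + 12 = (s + 1)^2*(s + 2)*(s + 6)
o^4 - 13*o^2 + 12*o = o*(o - 3)*(o - 1)*(o + 4)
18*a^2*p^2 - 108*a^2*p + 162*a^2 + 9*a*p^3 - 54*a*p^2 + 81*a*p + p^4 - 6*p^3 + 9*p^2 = (3*a + p)*(6*a + p)*(p - 3)^2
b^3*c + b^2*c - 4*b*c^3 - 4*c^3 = (b - 2*c)*(b + 2*c)*(b*c + c)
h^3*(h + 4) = h^4 + 4*h^3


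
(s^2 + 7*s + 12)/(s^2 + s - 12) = (s + 3)/(s - 3)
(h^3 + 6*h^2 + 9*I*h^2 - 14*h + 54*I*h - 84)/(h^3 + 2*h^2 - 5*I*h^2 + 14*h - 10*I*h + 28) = (h^2 + h*(6 + 7*I) + 42*I)/(h^2 + h*(2 - 7*I) - 14*I)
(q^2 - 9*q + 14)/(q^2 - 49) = (q - 2)/(q + 7)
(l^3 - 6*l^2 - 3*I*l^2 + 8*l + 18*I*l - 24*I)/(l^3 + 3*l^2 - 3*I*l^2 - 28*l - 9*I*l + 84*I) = (l - 2)/(l + 7)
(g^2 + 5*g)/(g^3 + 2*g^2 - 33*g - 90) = g/(g^2 - 3*g - 18)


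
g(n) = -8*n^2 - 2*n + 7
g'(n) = -16*n - 2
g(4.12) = -137.04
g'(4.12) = -67.92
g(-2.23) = -28.32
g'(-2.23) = 33.68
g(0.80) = 0.28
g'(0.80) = -14.80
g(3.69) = -109.31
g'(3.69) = -61.04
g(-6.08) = -276.57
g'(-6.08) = 95.28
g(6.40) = -333.48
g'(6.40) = -104.40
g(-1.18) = -1.78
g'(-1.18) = 16.88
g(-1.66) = -11.72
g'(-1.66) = 24.56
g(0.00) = 7.00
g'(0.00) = -2.00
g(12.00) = -1169.00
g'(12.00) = -194.00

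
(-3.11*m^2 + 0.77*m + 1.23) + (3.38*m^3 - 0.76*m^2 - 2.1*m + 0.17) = 3.38*m^3 - 3.87*m^2 - 1.33*m + 1.4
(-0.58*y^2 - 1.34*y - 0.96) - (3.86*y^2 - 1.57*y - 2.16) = -4.44*y^2 + 0.23*y + 1.2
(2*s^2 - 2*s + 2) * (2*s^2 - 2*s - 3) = 4*s^4 - 8*s^3 + 2*s^2 + 2*s - 6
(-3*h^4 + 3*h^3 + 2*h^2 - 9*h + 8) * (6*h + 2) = -18*h^5 + 12*h^4 + 18*h^3 - 50*h^2 + 30*h + 16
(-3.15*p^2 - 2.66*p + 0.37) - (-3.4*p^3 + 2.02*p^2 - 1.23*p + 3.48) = 3.4*p^3 - 5.17*p^2 - 1.43*p - 3.11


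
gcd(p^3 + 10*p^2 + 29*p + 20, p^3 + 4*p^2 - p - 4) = p^2 + 5*p + 4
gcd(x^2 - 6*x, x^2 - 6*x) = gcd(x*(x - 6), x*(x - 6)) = x^2 - 6*x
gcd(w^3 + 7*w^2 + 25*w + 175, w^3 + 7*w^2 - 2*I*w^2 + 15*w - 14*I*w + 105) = w^2 + w*(7 - 5*I) - 35*I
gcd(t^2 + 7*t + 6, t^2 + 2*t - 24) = t + 6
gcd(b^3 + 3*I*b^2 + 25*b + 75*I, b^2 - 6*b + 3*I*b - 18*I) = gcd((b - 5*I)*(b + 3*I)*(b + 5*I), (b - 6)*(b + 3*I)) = b + 3*I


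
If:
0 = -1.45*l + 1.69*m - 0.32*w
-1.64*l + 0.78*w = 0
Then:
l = 0.475609756097561*w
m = 0.597416654639919*w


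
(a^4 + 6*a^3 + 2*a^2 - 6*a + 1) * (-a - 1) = -a^5 - 7*a^4 - 8*a^3 + 4*a^2 + 5*a - 1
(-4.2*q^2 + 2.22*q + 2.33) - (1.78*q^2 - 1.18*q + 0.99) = -5.98*q^2 + 3.4*q + 1.34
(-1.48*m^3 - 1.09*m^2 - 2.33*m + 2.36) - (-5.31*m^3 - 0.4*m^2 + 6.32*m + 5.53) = 3.83*m^3 - 0.69*m^2 - 8.65*m - 3.17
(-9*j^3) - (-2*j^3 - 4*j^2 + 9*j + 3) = -7*j^3 + 4*j^2 - 9*j - 3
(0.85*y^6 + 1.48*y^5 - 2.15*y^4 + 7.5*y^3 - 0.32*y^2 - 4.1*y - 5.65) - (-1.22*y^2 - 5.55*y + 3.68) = 0.85*y^6 + 1.48*y^5 - 2.15*y^4 + 7.5*y^3 + 0.9*y^2 + 1.45*y - 9.33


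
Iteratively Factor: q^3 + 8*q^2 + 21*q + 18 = (q + 3)*(q^2 + 5*q + 6) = (q + 2)*(q + 3)*(q + 3)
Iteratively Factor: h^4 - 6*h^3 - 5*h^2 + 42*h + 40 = (h - 5)*(h^3 - h^2 - 10*h - 8) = (h - 5)*(h + 1)*(h^2 - 2*h - 8) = (h - 5)*(h + 1)*(h + 2)*(h - 4)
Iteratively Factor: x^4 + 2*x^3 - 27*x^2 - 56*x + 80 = (x + 4)*(x^3 - 2*x^2 - 19*x + 20) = (x - 5)*(x + 4)*(x^2 + 3*x - 4) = (x - 5)*(x + 4)^2*(x - 1)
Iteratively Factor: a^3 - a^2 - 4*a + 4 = (a - 1)*(a^2 - 4) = (a - 2)*(a - 1)*(a + 2)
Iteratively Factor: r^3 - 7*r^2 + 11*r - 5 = (r - 1)*(r^2 - 6*r + 5) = (r - 5)*(r - 1)*(r - 1)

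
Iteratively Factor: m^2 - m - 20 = (m + 4)*(m - 5)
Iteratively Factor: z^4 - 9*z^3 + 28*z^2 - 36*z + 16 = (z - 4)*(z^3 - 5*z^2 + 8*z - 4) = (z - 4)*(z - 1)*(z^2 - 4*z + 4) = (z - 4)*(z - 2)*(z - 1)*(z - 2)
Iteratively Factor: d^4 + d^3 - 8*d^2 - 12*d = (d)*(d^3 + d^2 - 8*d - 12) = d*(d - 3)*(d^2 + 4*d + 4) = d*(d - 3)*(d + 2)*(d + 2)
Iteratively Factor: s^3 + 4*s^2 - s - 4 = (s + 1)*(s^2 + 3*s - 4) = (s + 1)*(s + 4)*(s - 1)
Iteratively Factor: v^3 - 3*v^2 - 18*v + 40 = (v + 4)*(v^2 - 7*v + 10) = (v - 5)*(v + 4)*(v - 2)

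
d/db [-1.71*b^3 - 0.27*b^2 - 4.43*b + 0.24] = -5.13*b^2 - 0.54*b - 4.43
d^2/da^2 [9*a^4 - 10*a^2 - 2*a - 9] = 108*a^2 - 20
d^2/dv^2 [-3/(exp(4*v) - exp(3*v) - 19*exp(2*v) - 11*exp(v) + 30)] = 3*(2*(-4*exp(3*v) + 3*exp(2*v) + 38*exp(v) + 11)^2*exp(v) + (16*exp(3*v) - 9*exp(2*v) - 76*exp(v) - 11)*(-exp(4*v) + exp(3*v) + 19*exp(2*v) + 11*exp(v) - 30))*exp(v)/(-exp(4*v) + exp(3*v) + 19*exp(2*v) + 11*exp(v) - 30)^3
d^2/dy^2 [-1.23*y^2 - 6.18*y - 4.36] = -2.46000000000000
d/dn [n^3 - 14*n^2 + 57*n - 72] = 3*n^2 - 28*n + 57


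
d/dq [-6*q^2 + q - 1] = 1 - 12*q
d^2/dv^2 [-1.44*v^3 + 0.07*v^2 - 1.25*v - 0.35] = 0.14 - 8.64*v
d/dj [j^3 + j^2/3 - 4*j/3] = 3*j^2 + 2*j/3 - 4/3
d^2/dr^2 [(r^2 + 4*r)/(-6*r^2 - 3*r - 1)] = 2*(-126*r^3 + 18*r^2 + 72*r + 11)/(216*r^6 + 324*r^5 + 270*r^4 + 135*r^3 + 45*r^2 + 9*r + 1)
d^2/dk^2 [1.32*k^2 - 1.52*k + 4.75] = 2.64000000000000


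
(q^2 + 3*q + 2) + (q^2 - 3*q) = 2*q^2 + 2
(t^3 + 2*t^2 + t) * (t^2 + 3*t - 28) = t^5 + 5*t^4 - 21*t^3 - 53*t^2 - 28*t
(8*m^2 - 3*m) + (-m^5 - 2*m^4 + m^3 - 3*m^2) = -m^5 - 2*m^4 + m^3 + 5*m^2 - 3*m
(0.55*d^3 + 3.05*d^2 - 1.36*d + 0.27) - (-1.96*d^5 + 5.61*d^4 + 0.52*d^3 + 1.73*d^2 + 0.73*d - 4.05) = 1.96*d^5 - 5.61*d^4 + 0.03*d^3 + 1.32*d^2 - 2.09*d + 4.32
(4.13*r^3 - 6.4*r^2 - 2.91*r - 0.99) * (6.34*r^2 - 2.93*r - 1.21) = 26.1842*r^5 - 52.6769*r^4 - 4.6947*r^3 + 9.9937*r^2 + 6.4218*r + 1.1979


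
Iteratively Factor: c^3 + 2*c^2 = (c + 2)*(c^2) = c*(c + 2)*(c)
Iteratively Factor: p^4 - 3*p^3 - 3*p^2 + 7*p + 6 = (p + 1)*(p^3 - 4*p^2 + p + 6) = (p - 3)*(p + 1)*(p^2 - p - 2) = (p - 3)*(p - 2)*(p + 1)*(p + 1)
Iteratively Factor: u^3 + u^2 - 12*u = (u - 3)*(u^2 + 4*u) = (u - 3)*(u + 4)*(u)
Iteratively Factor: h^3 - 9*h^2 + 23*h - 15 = (h - 3)*(h^2 - 6*h + 5) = (h - 3)*(h - 1)*(h - 5)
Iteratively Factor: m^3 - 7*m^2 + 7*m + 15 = (m - 5)*(m^2 - 2*m - 3) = (m - 5)*(m + 1)*(m - 3)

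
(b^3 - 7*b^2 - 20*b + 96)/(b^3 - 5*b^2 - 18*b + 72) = (b - 8)/(b - 6)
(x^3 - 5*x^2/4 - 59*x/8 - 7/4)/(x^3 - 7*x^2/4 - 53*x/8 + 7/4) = (4*x + 1)/(4*x - 1)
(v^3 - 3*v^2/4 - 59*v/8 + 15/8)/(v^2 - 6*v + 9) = (8*v^2 + 18*v - 5)/(8*(v - 3))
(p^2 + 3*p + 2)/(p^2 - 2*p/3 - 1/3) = 3*(p^2 + 3*p + 2)/(3*p^2 - 2*p - 1)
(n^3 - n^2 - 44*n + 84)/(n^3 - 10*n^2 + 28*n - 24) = (n + 7)/(n - 2)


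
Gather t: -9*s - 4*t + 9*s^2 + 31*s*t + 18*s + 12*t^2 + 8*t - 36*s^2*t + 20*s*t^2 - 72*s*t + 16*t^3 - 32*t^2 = 9*s^2 + 9*s + 16*t^3 + t^2*(20*s - 20) + t*(-36*s^2 - 41*s + 4)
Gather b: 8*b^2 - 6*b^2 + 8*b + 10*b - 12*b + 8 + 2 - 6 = 2*b^2 + 6*b + 4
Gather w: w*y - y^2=w*y - y^2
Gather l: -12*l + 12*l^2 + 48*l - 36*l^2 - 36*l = -24*l^2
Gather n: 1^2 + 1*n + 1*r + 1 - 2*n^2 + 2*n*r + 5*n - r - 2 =-2*n^2 + n*(2*r + 6)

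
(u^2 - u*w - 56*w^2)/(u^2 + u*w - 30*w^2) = (u^2 - u*w - 56*w^2)/(u^2 + u*w - 30*w^2)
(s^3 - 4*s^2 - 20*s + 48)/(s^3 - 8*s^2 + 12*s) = (s + 4)/s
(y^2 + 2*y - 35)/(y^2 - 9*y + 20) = (y + 7)/(y - 4)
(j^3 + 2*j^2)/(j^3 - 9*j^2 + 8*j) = j*(j + 2)/(j^2 - 9*j + 8)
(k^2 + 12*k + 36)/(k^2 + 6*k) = (k + 6)/k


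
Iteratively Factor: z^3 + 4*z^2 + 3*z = (z + 1)*(z^2 + 3*z) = z*(z + 1)*(z + 3)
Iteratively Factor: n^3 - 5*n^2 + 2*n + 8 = (n - 2)*(n^2 - 3*n - 4) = (n - 2)*(n + 1)*(n - 4)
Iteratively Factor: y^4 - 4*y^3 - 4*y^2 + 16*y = (y)*(y^3 - 4*y^2 - 4*y + 16) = y*(y + 2)*(y^2 - 6*y + 8) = y*(y - 2)*(y + 2)*(y - 4)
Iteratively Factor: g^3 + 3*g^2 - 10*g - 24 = (g + 4)*(g^2 - g - 6) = (g + 2)*(g + 4)*(g - 3)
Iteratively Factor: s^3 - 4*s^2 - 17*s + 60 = (s + 4)*(s^2 - 8*s + 15) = (s - 5)*(s + 4)*(s - 3)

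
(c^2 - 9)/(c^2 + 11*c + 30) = (c^2 - 9)/(c^2 + 11*c + 30)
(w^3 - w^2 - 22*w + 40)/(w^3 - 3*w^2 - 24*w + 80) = (w - 2)/(w - 4)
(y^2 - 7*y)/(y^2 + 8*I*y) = (y - 7)/(y + 8*I)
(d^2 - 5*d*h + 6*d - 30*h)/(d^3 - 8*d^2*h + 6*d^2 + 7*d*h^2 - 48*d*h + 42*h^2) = (d - 5*h)/(d^2 - 8*d*h + 7*h^2)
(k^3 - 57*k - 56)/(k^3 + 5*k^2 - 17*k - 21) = (k - 8)/(k - 3)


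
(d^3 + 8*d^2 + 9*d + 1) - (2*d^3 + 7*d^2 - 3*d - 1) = -d^3 + d^2 + 12*d + 2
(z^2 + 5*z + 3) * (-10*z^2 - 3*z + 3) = -10*z^4 - 53*z^3 - 42*z^2 + 6*z + 9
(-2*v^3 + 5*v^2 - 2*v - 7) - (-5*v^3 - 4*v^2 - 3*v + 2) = 3*v^3 + 9*v^2 + v - 9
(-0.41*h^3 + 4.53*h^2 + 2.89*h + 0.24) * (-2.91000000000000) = 1.1931*h^3 - 13.1823*h^2 - 8.4099*h - 0.6984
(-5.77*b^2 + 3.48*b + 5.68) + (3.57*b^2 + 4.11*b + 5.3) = -2.2*b^2 + 7.59*b + 10.98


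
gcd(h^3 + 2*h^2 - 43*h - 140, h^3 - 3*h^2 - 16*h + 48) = h + 4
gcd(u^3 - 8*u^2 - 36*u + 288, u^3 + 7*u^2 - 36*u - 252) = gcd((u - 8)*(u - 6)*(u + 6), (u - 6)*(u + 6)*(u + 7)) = u^2 - 36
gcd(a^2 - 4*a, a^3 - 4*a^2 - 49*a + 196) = a - 4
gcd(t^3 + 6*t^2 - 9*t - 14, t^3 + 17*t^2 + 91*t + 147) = t + 7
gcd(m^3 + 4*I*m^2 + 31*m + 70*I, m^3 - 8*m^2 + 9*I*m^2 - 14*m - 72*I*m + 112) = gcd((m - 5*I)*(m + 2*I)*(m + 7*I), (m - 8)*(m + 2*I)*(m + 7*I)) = m^2 + 9*I*m - 14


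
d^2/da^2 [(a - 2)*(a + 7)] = 2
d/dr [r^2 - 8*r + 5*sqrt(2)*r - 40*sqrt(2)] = 2*r - 8 + 5*sqrt(2)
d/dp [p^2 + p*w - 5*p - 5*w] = 2*p + w - 5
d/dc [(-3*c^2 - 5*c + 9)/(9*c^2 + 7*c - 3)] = 24*(c^2 - 6*c - 2)/(81*c^4 + 126*c^3 - 5*c^2 - 42*c + 9)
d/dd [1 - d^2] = -2*d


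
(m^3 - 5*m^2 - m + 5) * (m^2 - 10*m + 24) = m^5 - 15*m^4 + 73*m^3 - 105*m^2 - 74*m + 120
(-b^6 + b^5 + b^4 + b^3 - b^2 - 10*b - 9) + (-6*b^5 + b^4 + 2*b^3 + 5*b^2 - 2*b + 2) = -b^6 - 5*b^5 + 2*b^4 + 3*b^3 + 4*b^2 - 12*b - 7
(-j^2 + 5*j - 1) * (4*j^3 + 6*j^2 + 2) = -4*j^5 + 14*j^4 + 26*j^3 - 8*j^2 + 10*j - 2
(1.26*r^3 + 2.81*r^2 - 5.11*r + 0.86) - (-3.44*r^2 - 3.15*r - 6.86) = 1.26*r^3 + 6.25*r^2 - 1.96*r + 7.72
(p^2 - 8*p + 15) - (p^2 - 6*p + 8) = 7 - 2*p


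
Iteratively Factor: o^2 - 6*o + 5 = (o - 1)*(o - 5)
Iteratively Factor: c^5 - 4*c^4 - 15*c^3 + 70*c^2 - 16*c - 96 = (c + 4)*(c^4 - 8*c^3 + 17*c^2 + 2*c - 24) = (c - 2)*(c + 4)*(c^3 - 6*c^2 + 5*c + 12) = (c - 3)*(c - 2)*(c + 4)*(c^2 - 3*c - 4) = (c - 3)*(c - 2)*(c + 1)*(c + 4)*(c - 4)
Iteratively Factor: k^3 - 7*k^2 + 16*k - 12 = (k - 2)*(k^2 - 5*k + 6) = (k - 3)*(k - 2)*(k - 2)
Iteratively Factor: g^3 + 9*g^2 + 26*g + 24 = (g + 4)*(g^2 + 5*g + 6) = (g + 2)*(g + 4)*(g + 3)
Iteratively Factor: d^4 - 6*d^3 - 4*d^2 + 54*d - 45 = (d - 5)*(d^3 - d^2 - 9*d + 9) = (d - 5)*(d + 3)*(d^2 - 4*d + 3) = (d - 5)*(d - 3)*(d + 3)*(d - 1)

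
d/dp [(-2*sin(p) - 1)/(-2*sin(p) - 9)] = 16*cos(p)/(2*sin(p) + 9)^2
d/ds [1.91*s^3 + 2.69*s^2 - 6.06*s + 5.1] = 5.73*s^2 + 5.38*s - 6.06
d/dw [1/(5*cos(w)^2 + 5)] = 4*sin(2*w)/(5*(cos(2*w) + 3)^2)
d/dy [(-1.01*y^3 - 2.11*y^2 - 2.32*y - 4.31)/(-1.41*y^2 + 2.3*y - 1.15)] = (1.4241*y^4 - 4.646*y^3 - 4.6397*y^2 - 7.3012*y + 12.581)/(1.9881*y^4 - 6.486*y^3 + 8.533*y^2 - 5.29*y + 1.3225)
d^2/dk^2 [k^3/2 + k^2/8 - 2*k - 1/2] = 3*k + 1/4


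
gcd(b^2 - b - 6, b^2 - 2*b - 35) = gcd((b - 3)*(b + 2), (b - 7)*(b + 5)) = 1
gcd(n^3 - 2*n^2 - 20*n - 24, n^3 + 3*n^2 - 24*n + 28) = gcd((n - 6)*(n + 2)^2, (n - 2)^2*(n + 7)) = 1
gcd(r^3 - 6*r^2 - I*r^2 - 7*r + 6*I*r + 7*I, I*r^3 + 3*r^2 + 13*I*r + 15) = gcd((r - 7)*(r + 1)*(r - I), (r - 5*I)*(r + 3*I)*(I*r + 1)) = r - I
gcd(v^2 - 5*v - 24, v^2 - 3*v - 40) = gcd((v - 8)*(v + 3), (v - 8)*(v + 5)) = v - 8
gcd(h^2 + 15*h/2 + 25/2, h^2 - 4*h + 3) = 1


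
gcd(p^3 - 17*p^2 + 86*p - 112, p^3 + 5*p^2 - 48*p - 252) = p - 7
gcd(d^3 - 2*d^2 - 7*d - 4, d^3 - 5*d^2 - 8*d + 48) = d - 4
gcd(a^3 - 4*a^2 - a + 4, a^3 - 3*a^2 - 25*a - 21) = a + 1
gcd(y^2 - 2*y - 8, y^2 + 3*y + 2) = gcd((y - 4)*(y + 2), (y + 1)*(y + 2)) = y + 2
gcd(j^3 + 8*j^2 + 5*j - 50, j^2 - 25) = j + 5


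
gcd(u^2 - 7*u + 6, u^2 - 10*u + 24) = u - 6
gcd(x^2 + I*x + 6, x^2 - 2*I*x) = x - 2*I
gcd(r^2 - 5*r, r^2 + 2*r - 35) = r - 5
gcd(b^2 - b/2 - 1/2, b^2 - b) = b - 1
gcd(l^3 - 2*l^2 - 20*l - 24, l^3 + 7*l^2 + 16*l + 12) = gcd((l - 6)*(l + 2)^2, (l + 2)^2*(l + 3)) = l^2 + 4*l + 4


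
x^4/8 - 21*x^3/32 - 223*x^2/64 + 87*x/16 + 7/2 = (x/4 + 1)*(x/2 + 1/4)*(x - 8)*(x - 7/4)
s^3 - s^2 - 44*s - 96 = (s - 8)*(s + 3)*(s + 4)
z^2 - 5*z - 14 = (z - 7)*(z + 2)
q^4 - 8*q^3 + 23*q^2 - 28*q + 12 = (q - 3)*(q - 2)^2*(q - 1)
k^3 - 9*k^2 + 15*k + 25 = (k - 5)^2*(k + 1)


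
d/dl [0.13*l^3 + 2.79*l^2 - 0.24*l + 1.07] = 0.39*l^2 + 5.58*l - 0.24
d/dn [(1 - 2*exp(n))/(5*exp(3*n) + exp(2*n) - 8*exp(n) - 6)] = ((2*exp(n) - 1)*(15*exp(2*n) + 2*exp(n) - 8) - 10*exp(3*n) - 2*exp(2*n) + 16*exp(n) + 12)*exp(n)/(5*exp(3*n) + exp(2*n) - 8*exp(n) - 6)^2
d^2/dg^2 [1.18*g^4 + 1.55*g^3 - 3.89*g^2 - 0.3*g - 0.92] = 14.16*g^2 + 9.3*g - 7.78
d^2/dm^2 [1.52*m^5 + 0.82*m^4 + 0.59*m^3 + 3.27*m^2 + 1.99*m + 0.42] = 30.4*m^3 + 9.84*m^2 + 3.54*m + 6.54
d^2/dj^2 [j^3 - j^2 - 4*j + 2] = 6*j - 2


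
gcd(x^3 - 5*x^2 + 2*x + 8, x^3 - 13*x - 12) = x^2 - 3*x - 4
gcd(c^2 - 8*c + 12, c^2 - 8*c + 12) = c^2 - 8*c + 12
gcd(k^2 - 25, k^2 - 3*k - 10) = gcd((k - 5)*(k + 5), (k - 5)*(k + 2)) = k - 5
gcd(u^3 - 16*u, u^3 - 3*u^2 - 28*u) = u^2 + 4*u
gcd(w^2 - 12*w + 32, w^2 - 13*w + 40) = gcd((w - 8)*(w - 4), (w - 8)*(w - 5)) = w - 8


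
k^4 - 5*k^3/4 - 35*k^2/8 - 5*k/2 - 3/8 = (k - 3)*(k + 1/4)*(k + 1/2)*(k + 1)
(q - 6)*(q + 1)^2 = q^3 - 4*q^2 - 11*q - 6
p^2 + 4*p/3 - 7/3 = (p - 1)*(p + 7/3)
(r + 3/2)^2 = r^2 + 3*r + 9/4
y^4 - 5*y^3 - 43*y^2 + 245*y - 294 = (y - 7)*(y - 3)*(y - 2)*(y + 7)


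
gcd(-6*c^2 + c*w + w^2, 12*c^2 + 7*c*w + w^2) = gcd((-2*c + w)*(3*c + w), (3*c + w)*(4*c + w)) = 3*c + w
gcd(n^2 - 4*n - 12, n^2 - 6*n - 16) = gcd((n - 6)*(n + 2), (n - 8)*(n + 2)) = n + 2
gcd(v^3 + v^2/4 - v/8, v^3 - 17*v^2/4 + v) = v^2 - v/4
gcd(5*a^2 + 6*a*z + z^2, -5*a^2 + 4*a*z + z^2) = 5*a + z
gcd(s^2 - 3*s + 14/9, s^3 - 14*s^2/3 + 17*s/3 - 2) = s - 2/3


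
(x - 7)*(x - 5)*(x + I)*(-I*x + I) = -I*x^4 + x^3 + 13*I*x^3 - 13*x^2 - 47*I*x^2 + 47*x + 35*I*x - 35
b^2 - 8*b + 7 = (b - 7)*(b - 1)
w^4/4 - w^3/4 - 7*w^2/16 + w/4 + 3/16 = (w/2 + 1/4)*(w/2 + 1/2)*(w - 3/2)*(w - 1)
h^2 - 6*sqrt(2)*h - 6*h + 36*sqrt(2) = (h - 6)*(h - 6*sqrt(2))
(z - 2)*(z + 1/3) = z^2 - 5*z/3 - 2/3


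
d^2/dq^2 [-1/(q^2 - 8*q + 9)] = 2*(q^2 - 8*q - 4*(q - 4)^2 + 9)/(q^2 - 8*q + 9)^3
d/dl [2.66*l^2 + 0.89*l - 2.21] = 5.32*l + 0.89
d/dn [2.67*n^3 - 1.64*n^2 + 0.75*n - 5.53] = 8.01*n^2 - 3.28*n + 0.75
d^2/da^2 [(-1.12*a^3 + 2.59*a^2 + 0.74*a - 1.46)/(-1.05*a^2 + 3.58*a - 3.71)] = (7.105427357601e-15*a^4 - 1.12050400000001*a^3 - 19.059726*a^2 + 76.861932*a - 64.906074)/(1.157625*a^6 - 11.84085*a^5 + 52.642485*a^4 - 129.558052*a^3 + 186.003447*a^2 - 147.826434*a + 51.064811)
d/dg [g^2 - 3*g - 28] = 2*g - 3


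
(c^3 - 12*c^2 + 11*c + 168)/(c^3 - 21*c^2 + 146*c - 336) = (c + 3)/(c - 6)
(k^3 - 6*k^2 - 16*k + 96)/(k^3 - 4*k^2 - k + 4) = (k^2 - 2*k - 24)/(k^2 - 1)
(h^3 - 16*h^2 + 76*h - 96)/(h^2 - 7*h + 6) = (h^2 - 10*h + 16)/(h - 1)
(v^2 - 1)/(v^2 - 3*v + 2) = (v + 1)/(v - 2)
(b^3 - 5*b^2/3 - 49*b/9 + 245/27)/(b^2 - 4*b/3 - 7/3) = (9*b^2 + 6*b - 35)/(9*(b + 1))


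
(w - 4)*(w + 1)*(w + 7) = w^3 + 4*w^2 - 25*w - 28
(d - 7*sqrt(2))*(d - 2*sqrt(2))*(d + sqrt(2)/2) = d^3 - 17*sqrt(2)*d^2/2 + 19*d + 14*sqrt(2)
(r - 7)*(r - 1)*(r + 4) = r^3 - 4*r^2 - 25*r + 28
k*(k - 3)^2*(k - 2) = k^4 - 8*k^3 + 21*k^2 - 18*k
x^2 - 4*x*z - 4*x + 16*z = (x - 4)*(x - 4*z)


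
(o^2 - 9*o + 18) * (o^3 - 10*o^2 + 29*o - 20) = o^5 - 19*o^4 + 137*o^3 - 461*o^2 + 702*o - 360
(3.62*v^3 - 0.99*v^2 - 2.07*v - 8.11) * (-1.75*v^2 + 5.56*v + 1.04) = -6.335*v^5 + 21.8597*v^4 + 1.8829*v^3 + 1.6537*v^2 - 47.2444*v - 8.4344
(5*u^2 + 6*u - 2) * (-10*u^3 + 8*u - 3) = -50*u^5 - 60*u^4 + 60*u^3 + 33*u^2 - 34*u + 6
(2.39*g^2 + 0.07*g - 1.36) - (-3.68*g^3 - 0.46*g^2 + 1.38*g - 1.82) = 3.68*g^3 + 2.85*g^2 - 1.31*g + 0.46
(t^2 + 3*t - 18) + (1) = t^2 + 3*t - 17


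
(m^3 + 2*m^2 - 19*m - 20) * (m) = m^4 + 2*m^3 - 19*m^2 - 20*m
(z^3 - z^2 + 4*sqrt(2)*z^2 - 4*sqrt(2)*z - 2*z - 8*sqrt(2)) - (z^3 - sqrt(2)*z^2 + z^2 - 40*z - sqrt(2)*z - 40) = -2*z^2 + 5*sqrt(2)*z^2 - 3*sqrt(2)*z + 38*z - 8*sqrt(2) + 40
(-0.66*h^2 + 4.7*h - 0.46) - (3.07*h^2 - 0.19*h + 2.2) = -3.73*h^2 + 4.89*h - 2.66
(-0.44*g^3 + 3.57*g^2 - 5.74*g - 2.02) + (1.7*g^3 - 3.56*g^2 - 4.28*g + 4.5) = 1.26*g^3 + 0.00999999999999979*g^2 - 10.02*g + 2.48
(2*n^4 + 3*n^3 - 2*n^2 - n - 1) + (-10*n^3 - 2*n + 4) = 2*n^4 - 7*n^3 - 2*n^2 - 3*n + 3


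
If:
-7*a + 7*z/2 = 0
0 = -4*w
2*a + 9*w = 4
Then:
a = 2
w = 0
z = 4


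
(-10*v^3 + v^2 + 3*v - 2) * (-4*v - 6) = 40*v^4 + 56*v^3 - 18*v^2 - 10*v + 12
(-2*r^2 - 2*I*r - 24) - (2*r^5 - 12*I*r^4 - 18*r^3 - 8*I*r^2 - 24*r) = -2*r^5 + 12*I*r^4 + 18*r^3 - 2*r^2 + 8*I*r^2 + 24*r - 2*I*r - 24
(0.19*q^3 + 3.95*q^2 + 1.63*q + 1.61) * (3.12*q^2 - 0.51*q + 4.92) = 0.5928*q^5 + 12.2271*q^4 + 4.0059*q^3 + 23.6259*q^2 + 7.1985*q + 7.9212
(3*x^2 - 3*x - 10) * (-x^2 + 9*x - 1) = -3*x^4 + 30*x^3 - 20*x^2 - 87*x + 10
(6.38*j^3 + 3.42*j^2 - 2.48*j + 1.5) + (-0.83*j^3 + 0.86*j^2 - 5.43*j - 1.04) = 5.55*j^3 + 4.28*j^2 - 7.91*j + 0.46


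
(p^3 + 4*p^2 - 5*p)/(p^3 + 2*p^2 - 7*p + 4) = p*(p + 5)/(p^2 + 3*p - 4)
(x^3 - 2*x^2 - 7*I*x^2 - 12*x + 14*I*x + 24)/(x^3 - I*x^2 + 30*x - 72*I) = (x - 2)/(x + 6*I)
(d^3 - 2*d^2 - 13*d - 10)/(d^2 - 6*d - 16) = (d^2 - 4*d - 5)/(d - 8)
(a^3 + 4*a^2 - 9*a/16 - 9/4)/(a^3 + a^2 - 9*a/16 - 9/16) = (a + 4)/(a + 1)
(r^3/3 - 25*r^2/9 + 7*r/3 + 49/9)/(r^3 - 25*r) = (3*r^3 - 25*r^2 + 21*r + 49)/(9*r*(r^2 - 25))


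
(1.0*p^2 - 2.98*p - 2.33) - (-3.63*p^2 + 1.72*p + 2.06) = 4.63*p^2 - 4.7*p - 4.39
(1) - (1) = 0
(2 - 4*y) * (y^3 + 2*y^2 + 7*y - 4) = -4*y^4 - 6*y^3 - 24*y^2 + 30*y - 8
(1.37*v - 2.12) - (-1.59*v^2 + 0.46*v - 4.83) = 1.59*v^2 + 0.91*v + 2.71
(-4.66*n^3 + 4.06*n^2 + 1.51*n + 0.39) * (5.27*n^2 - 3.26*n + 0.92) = -24.5582*n^5 + 36.5878*n^4 - 9.5651*n^3 + 0.8679*n^2 + 0.1178*n + 0.3588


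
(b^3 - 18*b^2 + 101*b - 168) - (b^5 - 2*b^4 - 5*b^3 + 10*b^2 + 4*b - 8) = -b^5 + 2*b^4 + 6*b^3 - 28*b^2 + 97*b - 160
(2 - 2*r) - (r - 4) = 6 - 3*r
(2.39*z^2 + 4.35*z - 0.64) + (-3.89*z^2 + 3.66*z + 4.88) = -1.5*z^2 + 8.01*z + 4.24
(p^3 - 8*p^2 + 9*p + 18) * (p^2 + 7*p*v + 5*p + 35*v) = p^5 + 7*p^4*v - 3*p^4 - 21*p^3*v - 31*p^3 - 217*p^2*v + 63*p^2 + 441*p*v + 90*p + 630*v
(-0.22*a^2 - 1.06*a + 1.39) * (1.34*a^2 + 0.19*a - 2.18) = -0.2948*a^4 - 1.4622*a^3 + 2.1408*a^2 + 2.5749*a - 3.0302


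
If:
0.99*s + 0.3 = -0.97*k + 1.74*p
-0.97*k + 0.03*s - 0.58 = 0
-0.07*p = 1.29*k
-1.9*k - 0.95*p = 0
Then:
No Solution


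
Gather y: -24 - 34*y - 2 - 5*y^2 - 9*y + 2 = -5*y^2 - 43*y - 24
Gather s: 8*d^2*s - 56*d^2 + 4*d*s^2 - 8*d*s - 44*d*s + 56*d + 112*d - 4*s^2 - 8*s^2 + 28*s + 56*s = -56*d^2 + 168*d + s^2*(4*d - 12) + s*(8*d^2 - 52*d + 84)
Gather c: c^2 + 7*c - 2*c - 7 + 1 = c^2 + 5*c - 6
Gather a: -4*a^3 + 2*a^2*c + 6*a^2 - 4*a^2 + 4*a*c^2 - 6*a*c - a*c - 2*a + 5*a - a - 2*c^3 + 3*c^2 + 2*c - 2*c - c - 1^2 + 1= -4*a^3 + a^2*(2*c + 2) + a*(4*c^2 - 7*c + 2) - 2*c^3 + 3*c^2 - c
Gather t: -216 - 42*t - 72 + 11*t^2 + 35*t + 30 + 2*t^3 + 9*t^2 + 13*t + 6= 2*t^3 + 20*t^2 + 6*t - 252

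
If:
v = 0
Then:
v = 0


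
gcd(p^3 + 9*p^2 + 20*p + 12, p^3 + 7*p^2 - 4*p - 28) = p + 2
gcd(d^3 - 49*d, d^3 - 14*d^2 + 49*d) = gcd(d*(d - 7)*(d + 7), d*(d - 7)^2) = d^2 - 7*d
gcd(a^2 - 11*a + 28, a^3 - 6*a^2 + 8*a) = a - 4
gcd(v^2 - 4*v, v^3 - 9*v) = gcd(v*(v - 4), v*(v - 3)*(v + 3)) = v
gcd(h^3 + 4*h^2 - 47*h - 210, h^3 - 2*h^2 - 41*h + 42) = h^2 - h - 42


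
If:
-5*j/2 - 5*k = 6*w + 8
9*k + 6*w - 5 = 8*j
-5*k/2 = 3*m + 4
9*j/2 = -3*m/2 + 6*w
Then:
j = -582/539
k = 32/77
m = -388/231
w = -3977/3234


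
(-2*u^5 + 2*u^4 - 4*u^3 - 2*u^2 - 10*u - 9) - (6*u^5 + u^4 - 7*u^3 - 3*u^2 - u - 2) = -8*u^5 + u^4 + 3*u^3 + u^2 - 9*u - 7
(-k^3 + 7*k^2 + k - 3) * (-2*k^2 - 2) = 2*k^5 - 14*k^4 - 8*k^2 - 2*k + 6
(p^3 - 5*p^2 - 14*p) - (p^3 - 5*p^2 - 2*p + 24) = -12*p - 24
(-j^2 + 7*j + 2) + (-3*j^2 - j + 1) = -4*j^2 + 6*j + 3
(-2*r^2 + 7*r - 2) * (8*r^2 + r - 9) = -16*r^4 + 54*r^3 + 9*r^2 - 65*r + 18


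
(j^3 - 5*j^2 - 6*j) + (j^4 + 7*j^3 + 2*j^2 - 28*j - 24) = j^4 + 8*j^3 - 3*j^2 - 34*j - 24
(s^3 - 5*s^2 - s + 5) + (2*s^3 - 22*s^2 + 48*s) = 3*s^3 - 27*s^2 + 47*s + 5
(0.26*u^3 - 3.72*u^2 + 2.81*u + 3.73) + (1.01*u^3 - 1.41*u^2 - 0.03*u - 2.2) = 1.27*u^3 - 5.13*u^2 + 2.78*u + 1.53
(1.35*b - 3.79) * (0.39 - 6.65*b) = -8.9775*b^2 + 25.73*b - 1.4781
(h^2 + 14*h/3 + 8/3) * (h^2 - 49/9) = h^4 + 14*h^3/3 - 25*h^2/9 - 686*h/27 - 392/27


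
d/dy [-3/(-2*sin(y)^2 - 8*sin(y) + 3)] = -12*(sin(y) + 2)*cos(y)/(-8*sin(y) + cos(2*y) + 2)^2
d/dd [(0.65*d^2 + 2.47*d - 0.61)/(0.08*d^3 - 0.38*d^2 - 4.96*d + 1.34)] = (-0.052*d^4 - 0.3952*d^3 - 2.139*d^2 + 1.2784*d + 0.284200000000001)/(0.0064*d^6 - 0.0608*d^5 - 0.6492*d^4 + 3.984*d^3 + 23.5832*d^2 - 13.2928*d + 1.7956)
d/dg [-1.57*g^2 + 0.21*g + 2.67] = 0.21 - 3.14*g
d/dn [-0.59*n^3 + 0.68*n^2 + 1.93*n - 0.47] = -1.77*n^2 + 1.36*n + 1.93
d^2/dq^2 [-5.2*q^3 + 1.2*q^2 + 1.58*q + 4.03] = 2.4 - 31.2*q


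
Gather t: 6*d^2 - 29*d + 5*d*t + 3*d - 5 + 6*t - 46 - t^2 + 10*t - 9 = 6*d^2 - 26*d - t^2 + t*(5*d + 16) - 60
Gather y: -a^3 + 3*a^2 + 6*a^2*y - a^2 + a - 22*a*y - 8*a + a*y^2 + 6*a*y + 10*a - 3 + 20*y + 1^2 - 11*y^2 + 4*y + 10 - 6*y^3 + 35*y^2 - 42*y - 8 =-a^3 + 2*a^2 + 3*a - 6*y^3 + y^2*(a + 24) + y*(6*a^2 - 16*a - 18)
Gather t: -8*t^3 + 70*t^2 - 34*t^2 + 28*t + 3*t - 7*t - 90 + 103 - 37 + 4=-8*t^3 + 36*t^2 + 24*t - 20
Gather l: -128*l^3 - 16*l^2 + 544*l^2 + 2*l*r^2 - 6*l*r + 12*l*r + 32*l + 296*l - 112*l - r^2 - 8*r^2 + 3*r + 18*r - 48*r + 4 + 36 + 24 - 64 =-128*l^3 + 528*l^2 + l*(2*r^2 + 6*r + 216) - 9*r^2 - 27*r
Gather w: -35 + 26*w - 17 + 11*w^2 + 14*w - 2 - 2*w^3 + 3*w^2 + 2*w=-2*w^3 + 14*w^2 + 42*w - 54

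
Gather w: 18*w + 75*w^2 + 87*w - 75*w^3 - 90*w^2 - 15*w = -75*w^3 - 15*w^2 + 90*w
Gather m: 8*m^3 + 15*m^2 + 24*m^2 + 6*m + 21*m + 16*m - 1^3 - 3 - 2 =8*m^3 + 39*m^2 + 43*m - 6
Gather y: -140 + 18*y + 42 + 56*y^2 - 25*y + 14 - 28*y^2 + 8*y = 28*y^2 + y - 84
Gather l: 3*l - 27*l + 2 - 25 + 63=40 - 24*l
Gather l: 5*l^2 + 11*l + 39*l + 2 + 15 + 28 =5*l^2 + 50*l + 45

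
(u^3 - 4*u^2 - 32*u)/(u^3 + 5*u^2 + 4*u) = (u - 8)/(u + 1)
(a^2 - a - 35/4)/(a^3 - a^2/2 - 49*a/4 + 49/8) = 2*(2*a + 5)/(4*a^2 + 12*a - 7)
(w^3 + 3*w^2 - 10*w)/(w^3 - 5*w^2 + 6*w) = (w + 5)/(w - 3)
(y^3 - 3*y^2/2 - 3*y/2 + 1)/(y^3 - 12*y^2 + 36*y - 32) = (2*y^2 + y - 1)/(2*(y^2 - 10*y + 16))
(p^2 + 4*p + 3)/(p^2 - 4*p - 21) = (p + 1)/(p - 7)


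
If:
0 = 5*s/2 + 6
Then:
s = -12/5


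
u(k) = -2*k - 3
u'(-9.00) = -2.00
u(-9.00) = 15.00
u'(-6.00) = -2.00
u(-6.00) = 9.00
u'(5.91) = -2.00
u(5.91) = -14.82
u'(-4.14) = -2.00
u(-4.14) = 5.28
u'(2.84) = -2.00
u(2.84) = -8.68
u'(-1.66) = -2.00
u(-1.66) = 0.32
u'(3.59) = -2.00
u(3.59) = -10.18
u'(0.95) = -2.00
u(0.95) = -4.90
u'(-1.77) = -2.00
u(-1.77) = 0.54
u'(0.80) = -2.00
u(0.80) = -4.60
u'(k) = -2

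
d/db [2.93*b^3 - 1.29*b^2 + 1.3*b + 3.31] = 8.79*b^2 - 2.58*b + 1.3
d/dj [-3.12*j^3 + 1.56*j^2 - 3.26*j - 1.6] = -9.36*j^2 + 3.12*j - 3.26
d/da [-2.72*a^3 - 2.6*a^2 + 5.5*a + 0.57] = -8.16*a^2 - 5.2*a + 5.5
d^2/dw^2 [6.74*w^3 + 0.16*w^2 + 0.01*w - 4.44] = 40.44*w + 0.32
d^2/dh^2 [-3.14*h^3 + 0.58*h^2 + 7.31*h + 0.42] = 1.16 - 18.84*h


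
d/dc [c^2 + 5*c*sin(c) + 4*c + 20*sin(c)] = 5*c*cos(c) + 2*c + 5*sin(c) + 20*cos(c) + 4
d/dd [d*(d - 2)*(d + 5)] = 3*d^2 + 6*d - 10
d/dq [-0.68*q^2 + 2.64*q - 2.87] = 2.64 - 1.36*q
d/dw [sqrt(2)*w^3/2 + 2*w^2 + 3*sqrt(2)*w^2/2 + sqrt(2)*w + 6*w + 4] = 3*sqrt(2)*w^2/2 + 4*w + 3*sqrt(2)*w + sqrt(2) + 6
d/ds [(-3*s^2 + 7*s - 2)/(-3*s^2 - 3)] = (7*s^2 + 2*s - 7)/(3*(s^4 + 2*s^2 + 1))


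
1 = 1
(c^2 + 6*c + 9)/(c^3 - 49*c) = (c^2 + 6*c + 9)/(c*(c^2 - 49))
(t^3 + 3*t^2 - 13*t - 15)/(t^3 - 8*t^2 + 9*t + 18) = (t + 5)/(t - 6)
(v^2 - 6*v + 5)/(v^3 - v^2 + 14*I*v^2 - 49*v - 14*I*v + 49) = (v - 5)/(v^2 + 14*I*v - 49)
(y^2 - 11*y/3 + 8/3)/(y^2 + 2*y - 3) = (y - 8/3)/(y + 3)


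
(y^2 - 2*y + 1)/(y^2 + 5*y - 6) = (y - 1)/(y + 6)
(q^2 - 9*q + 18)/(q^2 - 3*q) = (q - 6)/q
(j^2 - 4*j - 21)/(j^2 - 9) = (j - 7)/(j - 3)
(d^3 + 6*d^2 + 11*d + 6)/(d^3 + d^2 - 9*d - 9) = (d + 2)/(d - 3)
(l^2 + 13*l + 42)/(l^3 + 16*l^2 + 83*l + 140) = (l + 6)/(l^2 + 9*l + 20)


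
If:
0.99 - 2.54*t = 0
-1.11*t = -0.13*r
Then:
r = 3.33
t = 0.39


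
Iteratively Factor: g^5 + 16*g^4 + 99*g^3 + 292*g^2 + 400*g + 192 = (g + 4)*(g^4 + 12*g^3 + 51*g^2 + 88*g + 48) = (g + 1)*(g + 4)*(g^3 + 11*g^2 + 40*g + 48) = (g + 1)*(g + 3)*(g + 4)*(g^2 + 8*g + 16) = (g + 1)*(g + 3)*(g + 4)^2*(g + 4)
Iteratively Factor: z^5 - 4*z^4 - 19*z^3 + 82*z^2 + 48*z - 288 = (z + 2)*(z^4 - 6*z^3 - 7*z^2 + 96*z - 144) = (z + 2)*(z + 4)*(z^3 - 10*z^2 + 33*z - 36) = (z - 3)*(z + 2)*(z + 4)*(z^2 - 7*z + 12) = (z - 4)*(z - 3)*(z + 2)*(z + 4)*(z - 3)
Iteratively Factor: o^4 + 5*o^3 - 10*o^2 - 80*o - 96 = (o - 4)*(o^3 + 9*o^2 + 26*o + 24) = (o - 4)*(o + 2)*(o^2 + 7*o + 12) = (o - 4)*(o + 2)*(o + 3)*(o + 4)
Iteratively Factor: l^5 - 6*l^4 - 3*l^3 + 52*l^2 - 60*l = (l - 5)*(l^4 - l^3 - 8*l^2 + 12*l) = (l - 5)*(l - 2)*(l^3 + l^2 - 6*l) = l*(l - 5)*(l - 2)*(l^2 + l - 6) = l*(l - 5)*(l - 2)*(l + 3)*(l - 2)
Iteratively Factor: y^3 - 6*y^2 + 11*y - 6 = (y - 3)*(y^2 - 3*y + 2) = (y - 3)*(y - 1)*(y - 2)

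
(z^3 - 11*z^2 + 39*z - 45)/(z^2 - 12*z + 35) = (z^2 - 6*z + 9)/(z - 7)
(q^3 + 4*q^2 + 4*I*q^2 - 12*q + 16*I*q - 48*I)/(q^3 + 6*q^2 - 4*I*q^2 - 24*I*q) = (q^2 + 2*q*(-1 + 2*I) - 8*I)/(q*(q - 4*I))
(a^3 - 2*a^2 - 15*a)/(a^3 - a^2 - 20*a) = (a + 3)/(a + 4)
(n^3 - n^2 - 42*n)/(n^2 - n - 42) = n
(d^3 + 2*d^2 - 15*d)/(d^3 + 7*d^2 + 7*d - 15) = d*(d - 3)/(d^2 + 2*d - 3)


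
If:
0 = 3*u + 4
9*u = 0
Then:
No Solution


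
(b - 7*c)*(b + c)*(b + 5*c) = b^3 - b^2*c - 37*b*c^2 - 35*c^3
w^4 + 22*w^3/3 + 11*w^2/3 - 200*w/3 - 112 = (w - 3)*(w + 7/3)*(w + 4)^2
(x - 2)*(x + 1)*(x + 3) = x^3 + 2*x^2 - 5*x - 6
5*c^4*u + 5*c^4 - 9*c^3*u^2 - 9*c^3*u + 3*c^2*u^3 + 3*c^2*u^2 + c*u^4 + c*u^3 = (-c + u)^2*(5*c + u)*(c*u + c)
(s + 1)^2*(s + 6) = s^3 + 8*s^2 + 13*s + 6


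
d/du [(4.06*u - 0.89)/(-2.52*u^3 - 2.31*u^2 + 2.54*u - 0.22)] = (20.4624*u^3 + 2.6502*u^2 - 4.1118*u + 1.3674)/(6.3504*u^6 + 11.6424*u^5 - 7.4655*u^4 - 10.626*u^3 + 7.468*u^2 - 1.1176*u + 0.0484)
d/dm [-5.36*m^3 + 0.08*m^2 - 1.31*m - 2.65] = -16.08*m^2 + 0.16*m - 1.31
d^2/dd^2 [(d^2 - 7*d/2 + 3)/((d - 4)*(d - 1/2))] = 4*(4*d^3 + 12*d^2 - 78*d + 109)/(8*d^6 - 108*d^5 + 534*d^4 - 1161*d^3 + 1068*d^2 - 432*d + 64)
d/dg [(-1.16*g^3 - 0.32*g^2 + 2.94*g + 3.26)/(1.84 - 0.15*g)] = (0.348*g^3 - 6.3552*g^2 - 1.1776*g + 5.8986)/(0.0225*g^2 - 0.552*g + 3.3856)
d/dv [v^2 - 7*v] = 2*v - 7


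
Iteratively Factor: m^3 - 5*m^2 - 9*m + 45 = (m - 3)*(m^2 - 2*m - 15) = (m - 3)*(m + 3)*(m - 5)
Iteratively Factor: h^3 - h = (h - 1)*(h^2 + h) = h*(h - 1)*(h + 1)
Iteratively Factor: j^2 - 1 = (j - 1)*(j + 1)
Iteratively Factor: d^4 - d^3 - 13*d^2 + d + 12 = (d - 4)*(d^3 + 3*d^2 - d - 3) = (d - 4)*(d + 3)*(d^2 - 1) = (d - 4)*(d + 1)*(d + 3)*(d - 1)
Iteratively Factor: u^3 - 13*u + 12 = (u + 4)*(u^2 - 4*u + 3) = (u - 1)*(u + 4)*(u - 3)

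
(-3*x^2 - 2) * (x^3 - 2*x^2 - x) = -3*x^5 + 6*x^4 + x^3 + 4*x^2 + 2*x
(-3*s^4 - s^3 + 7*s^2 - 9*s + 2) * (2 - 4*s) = 12*s^5 - 2*s^4 - 30*s^3 + 50*s^2 - 26*s + 4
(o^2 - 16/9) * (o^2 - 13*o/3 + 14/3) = o^4 - 13*o^3/3 + 26*o^2/9 + 208*o/27 - 224/27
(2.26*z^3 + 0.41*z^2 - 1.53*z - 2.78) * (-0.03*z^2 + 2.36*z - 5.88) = -0.0678*z^5 + 5.3213*z^4 - 12.2753*z^3 - 5.9382*z^2 + 2.4356*z + 16.3464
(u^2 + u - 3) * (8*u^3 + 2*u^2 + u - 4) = 8*u^5 + 10*u^4 - 21*u^3 - 9*u^2 - 7*u + 12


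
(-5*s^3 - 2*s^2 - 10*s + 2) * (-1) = 5*s^3 + 2*s^2 + 10*s - 2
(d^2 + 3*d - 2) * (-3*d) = -3*d^3 - 9*d^2 + 6*d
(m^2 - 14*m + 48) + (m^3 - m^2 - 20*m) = m^3 - 34*m + 48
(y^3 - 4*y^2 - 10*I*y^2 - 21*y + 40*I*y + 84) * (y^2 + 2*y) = y^5 - 2*y^4 - 10*I*y^4 - 29*y^3 + 20*I*y^3 + 42*y^2 + 80*I*y^2 + 168*y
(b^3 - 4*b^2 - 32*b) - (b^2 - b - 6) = b^3 - 5*b^2 - 31*b + 6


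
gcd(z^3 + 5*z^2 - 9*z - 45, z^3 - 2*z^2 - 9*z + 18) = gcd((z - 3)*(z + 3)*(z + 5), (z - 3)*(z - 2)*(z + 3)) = z^2 - 9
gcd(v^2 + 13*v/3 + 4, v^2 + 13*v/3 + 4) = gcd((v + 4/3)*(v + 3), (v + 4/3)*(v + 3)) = v^2 + 13*v/3 + 4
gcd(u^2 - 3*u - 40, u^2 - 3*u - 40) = u^2 - 3*u - 40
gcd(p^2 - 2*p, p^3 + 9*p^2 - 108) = 1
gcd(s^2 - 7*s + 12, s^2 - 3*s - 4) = s - 4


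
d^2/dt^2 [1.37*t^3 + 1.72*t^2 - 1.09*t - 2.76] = 8.22*t + 3.44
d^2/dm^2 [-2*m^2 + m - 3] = -4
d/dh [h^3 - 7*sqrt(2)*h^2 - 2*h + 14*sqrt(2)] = 3*h^2 - 14*sqrt(2)*h - 2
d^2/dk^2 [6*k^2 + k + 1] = 12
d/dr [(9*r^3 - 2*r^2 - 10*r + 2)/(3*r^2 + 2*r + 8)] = (27*r^4 + 36*r^3 + 242*r^2 - 44*r - 84)/(9*r^4 + 12*r^3 + 52*r^2 + 32*r + 64)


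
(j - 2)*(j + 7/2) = j^2 + 3*j/2 - 7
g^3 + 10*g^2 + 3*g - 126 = (g - 3)*(g + 6)*(g + 7)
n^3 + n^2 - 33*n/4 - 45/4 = (n - 3)*(n + 3/2)*(n + 5/2)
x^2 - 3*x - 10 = (x - 5)*(x + 2)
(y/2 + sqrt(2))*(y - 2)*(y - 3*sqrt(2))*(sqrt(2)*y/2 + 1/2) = sqrt(2)*y^4/4 - sqrt(2)*y^3/2 - y^3/4 - 13*sqrt(2)*y^2/4 + y^2/2 - 3*y + 13*sqrt(2)*y/2 + 6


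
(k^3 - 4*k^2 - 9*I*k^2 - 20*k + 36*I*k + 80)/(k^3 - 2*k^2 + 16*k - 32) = (k^2 + k*(-4 - 5*I) + 20*I)/(k^2 + k*(-2 + 4*I) - 8*I)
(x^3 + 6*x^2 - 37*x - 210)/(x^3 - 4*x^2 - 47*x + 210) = (x + 5)/(x - 5)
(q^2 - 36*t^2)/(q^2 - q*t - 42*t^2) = (q - 6*t)/(q - 7*t)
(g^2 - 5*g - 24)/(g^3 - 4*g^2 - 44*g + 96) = (g + 3)/(g^2 + 4*g - 12)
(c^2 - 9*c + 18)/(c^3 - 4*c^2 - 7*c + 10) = (c^2 - 9*c + 18)/(c^3 - 4*c^2 - 7*c + 10)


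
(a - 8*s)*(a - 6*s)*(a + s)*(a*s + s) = a^4*s - 13*a^3*s^2 + a^3*s + 34*a^2*s^3 - 13*a^2*s^2 + 48*a*s^4 + 34*a*s^3 + 48*s^4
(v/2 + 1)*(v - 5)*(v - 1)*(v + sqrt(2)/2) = v^4/2 - 2*v^3 + sqrt(2)*v^3/4 - 7*v^2/2 - sqrt(2)*v^2 - 7*sqrt(2)*v/4 + 5*v + 5*sqrt(2)/2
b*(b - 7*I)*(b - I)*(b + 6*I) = b^4 - 2*I*b^3 + 41*b^2 - 42*I*b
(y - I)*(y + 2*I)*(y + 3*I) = y^3 + 4*I*y^2 - y + 6*I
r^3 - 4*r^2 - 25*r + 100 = (r - 5)*(r - 4)*(r + 5)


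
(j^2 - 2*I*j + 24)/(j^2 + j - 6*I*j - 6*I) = (j + 4*I)/(j + 1)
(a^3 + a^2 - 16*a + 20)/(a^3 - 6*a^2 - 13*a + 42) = (a^2 + 3*a - 10)/(a^2 - 4*a - 21)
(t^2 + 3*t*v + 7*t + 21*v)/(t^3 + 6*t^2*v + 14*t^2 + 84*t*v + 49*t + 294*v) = (t + 3*v)/(t^2 + 6*t*v + 7*t + 42*v)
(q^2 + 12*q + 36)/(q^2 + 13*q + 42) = (q + 6)/(q + 7)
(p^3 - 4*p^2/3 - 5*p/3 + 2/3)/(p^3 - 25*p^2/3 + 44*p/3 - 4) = (p + 1)/(p - 6)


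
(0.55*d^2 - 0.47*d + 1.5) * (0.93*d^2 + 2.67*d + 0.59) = 0.5115*d^4 + 1.0314*d^3 + 0.4646*d^2 + 3.7277*d + 0.885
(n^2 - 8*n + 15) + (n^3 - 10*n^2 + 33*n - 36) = n^3 - 9*n^2 + 25*n - 21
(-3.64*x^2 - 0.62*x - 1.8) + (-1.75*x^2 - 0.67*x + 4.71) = -5.39*x^2 - 1.29*x + 2.91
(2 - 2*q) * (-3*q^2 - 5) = 6*q^3 - 6*q^2 + 10*q - 10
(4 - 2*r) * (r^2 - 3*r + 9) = -2*r^3 + 10*r^2 - 30*r + 36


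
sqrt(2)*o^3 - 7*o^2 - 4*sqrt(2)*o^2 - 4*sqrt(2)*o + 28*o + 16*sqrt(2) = (o - 4)*(o - 4*sqrt(2))*(sqrt(2)*o + 1)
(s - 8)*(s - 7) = s^2 - 15*s + 56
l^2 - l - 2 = (l - 2)*(l + 1)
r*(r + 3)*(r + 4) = r^3 + 7*r^2 + 12*r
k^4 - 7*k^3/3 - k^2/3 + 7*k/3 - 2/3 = (k - 2)*(k - 1)*(k - 1/3)*(k + 1)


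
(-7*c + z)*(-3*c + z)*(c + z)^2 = 21*c^4 + 32*c^3*z + 2*c^2*z^2 - 8*c*z^3 + z^4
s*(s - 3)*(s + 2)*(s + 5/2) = s^4 + 3*s^3/2 - 17*s^2/2 - 15*s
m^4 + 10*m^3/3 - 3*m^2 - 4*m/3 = m*(m - 1)*(m + 1/3)*(m + 4)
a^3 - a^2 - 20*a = a*(a - 5)*(a + 4)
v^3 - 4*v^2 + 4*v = v*(v - 2)^2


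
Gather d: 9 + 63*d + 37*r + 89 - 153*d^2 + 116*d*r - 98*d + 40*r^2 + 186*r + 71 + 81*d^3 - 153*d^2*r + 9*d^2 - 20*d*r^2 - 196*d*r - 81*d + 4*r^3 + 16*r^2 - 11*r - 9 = 81*d^3 + d^2*(-153*r - 144) + d*(-20*r^2 - 80*r - 116) + 4*r^3 + 56*r^2 + 212*r + 160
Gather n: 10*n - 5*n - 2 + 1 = 5*n - 1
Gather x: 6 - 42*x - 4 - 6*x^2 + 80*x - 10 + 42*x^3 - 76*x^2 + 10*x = 42*x^3 - 82*x^2 + 48*x - 8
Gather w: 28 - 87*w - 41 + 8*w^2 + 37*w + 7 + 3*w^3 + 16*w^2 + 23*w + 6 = 3*w^3 + 24*w^2 - 27*w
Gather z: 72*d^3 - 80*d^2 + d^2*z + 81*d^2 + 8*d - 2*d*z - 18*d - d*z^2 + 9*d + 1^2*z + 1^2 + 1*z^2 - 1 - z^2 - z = 72*d^3 + d^2 - d*z^2 - d + z*(d^2 - 2*d)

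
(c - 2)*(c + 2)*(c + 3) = c^3 + 3*c^2 - 4*c - 12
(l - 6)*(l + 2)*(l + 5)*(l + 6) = l^4 + 7*l^3 - 26*l^2 - 252*l - 360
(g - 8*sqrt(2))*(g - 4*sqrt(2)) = g^2 - 12*sqrt(2)*g + 64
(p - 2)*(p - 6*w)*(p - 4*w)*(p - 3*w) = p^4 - 13*p^3*w - 2*p^3 + 54*p^2*w^2 + 26*p^2*w - 72*p*w^3 - 108*p*w^2 + 144*w^3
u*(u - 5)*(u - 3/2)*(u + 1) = u^4 - 11*u^3/2 + u^2 + 15*u/2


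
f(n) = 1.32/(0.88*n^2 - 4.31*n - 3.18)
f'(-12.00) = 0.00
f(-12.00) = 0.01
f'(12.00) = -0.00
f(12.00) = 0.02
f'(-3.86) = 0.02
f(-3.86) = 0.05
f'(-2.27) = 0.09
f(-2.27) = 0.12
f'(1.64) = 0.03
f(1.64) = -0.17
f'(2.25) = 0.01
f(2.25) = -0.16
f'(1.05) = 0.07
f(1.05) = -0.20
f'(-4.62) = 0.01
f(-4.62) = 0.04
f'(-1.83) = 0.17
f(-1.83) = 0.17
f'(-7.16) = 0.00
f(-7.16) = 0.02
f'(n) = 1.32*(4.31 - 1.76*n)/(0.88*n^2 - 4.31*n - 3.18)^2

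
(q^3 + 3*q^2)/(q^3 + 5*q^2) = (q + 3)/(q + 5)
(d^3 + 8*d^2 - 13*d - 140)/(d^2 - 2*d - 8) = (d^2 + 12*d + 35)/(d + 2)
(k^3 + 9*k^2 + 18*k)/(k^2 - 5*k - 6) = k*(k^2 + 9*k + 18)/(k^2 - 5*k - 6)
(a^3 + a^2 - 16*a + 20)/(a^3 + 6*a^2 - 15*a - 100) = (a^2 - 4*a + 4)/(a^2 + a - 20)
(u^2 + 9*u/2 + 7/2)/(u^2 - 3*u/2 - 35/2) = (u + 1)/(u - 5)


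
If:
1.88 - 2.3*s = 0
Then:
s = 0.82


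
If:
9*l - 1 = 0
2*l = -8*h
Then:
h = -1/36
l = 1/9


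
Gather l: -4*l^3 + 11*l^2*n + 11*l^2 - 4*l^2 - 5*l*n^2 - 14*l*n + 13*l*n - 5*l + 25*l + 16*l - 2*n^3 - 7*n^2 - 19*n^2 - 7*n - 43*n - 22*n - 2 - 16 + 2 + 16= -4*l^3 + l^2*(11*n + 7) + l*(-5*n^2 - n + 36) - 2*n^3 - 26*n^2 - 72*n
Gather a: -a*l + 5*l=-a*l + 5*l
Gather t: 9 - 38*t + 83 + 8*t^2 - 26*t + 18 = 8*t^2 - 64*t + 110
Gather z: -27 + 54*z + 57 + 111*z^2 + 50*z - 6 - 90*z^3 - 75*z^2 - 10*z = -90*z^3 + 36*z^2 + 94*z + 24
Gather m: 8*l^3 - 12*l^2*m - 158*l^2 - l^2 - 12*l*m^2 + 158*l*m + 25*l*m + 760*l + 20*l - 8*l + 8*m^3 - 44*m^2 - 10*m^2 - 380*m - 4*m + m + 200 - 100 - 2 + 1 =8*l^3 - 159*l^2 + 772*l + 8*m^3 + m^2*(-12*l - 54) + m*(-12*l^2 + 183*l - 383) + 99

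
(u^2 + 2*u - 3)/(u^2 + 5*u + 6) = (u - 1)/(u + 2)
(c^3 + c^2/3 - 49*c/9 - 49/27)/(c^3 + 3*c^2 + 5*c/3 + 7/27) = (3*c - 7)/(3*c + 1)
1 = 1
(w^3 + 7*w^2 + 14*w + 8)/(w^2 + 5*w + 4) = w + 2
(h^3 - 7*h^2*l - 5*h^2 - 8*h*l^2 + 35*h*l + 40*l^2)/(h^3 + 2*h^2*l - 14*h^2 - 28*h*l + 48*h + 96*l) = (h^3 - 7*h^2*l - 5*h^2 - 8*h*l^2 + 35*h*l + 40*l^2)/(h^3 + 2*h^2*l - 14*h^2 - 28*h*l + 48*h + 96*l)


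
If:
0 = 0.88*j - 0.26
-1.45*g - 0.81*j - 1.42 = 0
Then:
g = -1.14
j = 0.30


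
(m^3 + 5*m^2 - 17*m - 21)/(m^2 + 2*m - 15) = (m^2 + 8*m + 7)/(m + 5)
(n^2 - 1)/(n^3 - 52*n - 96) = (1 - n^2)/(-n^3 + 52*n + 96)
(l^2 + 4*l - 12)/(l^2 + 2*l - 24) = (l - 2)/(l - 4)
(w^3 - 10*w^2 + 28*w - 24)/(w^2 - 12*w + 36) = (w^2 - 4*w + 4)/(w - 6)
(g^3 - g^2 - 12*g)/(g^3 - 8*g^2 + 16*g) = (g + 3)/(g - 4)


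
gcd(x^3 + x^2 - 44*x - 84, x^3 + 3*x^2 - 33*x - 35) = 1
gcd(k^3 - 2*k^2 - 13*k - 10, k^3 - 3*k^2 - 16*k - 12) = k^2 + 3*k + 2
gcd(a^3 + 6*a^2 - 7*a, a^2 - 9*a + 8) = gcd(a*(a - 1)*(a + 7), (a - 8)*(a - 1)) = a - 1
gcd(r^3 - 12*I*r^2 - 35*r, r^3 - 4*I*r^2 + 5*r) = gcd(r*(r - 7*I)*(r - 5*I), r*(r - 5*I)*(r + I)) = r^2 - 5*I*r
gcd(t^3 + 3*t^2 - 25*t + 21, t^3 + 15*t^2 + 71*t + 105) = t + 7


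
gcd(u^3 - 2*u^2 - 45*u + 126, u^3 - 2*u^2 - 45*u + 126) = u^3 - 2*u^2 - 45*u + 126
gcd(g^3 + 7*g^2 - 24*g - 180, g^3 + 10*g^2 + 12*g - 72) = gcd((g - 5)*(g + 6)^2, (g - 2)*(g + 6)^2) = g^2 + 12*g + 36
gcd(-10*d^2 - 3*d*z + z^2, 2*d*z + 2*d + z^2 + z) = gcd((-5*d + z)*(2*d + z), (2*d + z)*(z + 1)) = 2*d + z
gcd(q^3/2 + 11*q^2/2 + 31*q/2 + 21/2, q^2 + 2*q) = 1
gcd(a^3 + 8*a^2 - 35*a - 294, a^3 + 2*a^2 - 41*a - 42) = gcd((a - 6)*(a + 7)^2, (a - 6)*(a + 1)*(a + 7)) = a^2 + a - 42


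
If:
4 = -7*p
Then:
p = -4/7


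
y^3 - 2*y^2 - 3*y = y*(y - 3)*(y + 1)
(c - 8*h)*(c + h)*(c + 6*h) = c^3 - c^2*h - 50*c*h^2 - 48*h^3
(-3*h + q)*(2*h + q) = -6*h^2 - h*q + q^2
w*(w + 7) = w^2 + 7*w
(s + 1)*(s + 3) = s^2 + 4*s + 3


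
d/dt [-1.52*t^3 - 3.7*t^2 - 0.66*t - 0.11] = -4.56*t^2 - 7.4*t - 0.66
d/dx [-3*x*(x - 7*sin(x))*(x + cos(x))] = 3*x*(x - 7*sin(x))*(sin(x) - 1) + 3*x*(x + cos(x))*(7*cos(x) - 1) - 3*(x - 7*sin(x))*(x + cos(x))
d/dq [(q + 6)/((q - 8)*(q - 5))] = (-q^2 - 12*q + 118)/(q^4 - 26*q^3 + 249*q^2 - 1040*q + 1600)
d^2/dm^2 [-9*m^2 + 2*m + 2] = -18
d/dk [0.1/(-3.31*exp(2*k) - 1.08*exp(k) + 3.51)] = (0.662*exp(k) + 0.108)*exp(k)/(3.31*exp(2*k) + 1.08*exp(k) - 3.51)^2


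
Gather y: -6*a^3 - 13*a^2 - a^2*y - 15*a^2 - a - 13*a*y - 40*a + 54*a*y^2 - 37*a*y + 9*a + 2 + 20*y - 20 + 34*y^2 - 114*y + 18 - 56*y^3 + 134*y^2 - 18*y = -6*a^3 - 28*a^2 - 32*a - 56*y^3 + y^2*(54*a + 168) + y*(-a^2 - 50*a - 112)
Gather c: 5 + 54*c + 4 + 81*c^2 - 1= 81*c^2 + 54*c + 8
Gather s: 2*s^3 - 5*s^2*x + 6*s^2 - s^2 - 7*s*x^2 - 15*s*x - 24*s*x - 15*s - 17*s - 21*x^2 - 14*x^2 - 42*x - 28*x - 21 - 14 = 2*s^3 + s^2*(5 - 5*x) + s*(-7*x^2 - 39*x - 32) - 35*x^2 - 70*x - 35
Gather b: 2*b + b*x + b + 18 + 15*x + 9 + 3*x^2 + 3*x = b*(x + 3) + 3*x^2 + 18*x + 27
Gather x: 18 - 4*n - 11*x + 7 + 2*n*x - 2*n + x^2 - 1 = -6*n + x^2 + x*(2*n - 11) + 24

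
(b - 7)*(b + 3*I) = b^2 - 7*b + 3*I*b - 21*I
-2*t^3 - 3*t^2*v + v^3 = (-2*t + v)*(t + v)^2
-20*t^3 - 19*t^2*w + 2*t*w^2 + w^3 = (-4*t + w)*(t + w)*(5*t + w)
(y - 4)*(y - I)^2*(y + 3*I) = y^4 - 4*y^3 + I*y^3 + 5*y^2 - 4*I*y^2 - 20*y - 3*I*y + 12*I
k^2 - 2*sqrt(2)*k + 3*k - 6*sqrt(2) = (k + 3)*(k - 2*sqrt(2))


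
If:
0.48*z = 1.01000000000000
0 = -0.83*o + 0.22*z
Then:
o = 0.56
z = 2.10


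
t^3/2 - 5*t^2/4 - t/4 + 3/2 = (t/2 + 1/2)*(t - 2)*(t - 3/2)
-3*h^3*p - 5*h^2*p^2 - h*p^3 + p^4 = p*(-3*h + p)*(h + p)^2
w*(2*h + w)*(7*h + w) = 14*h^2*w + 9*h*w^2 + w^3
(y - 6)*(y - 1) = y^2 - 7*y + 6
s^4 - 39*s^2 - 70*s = s*(s - 7)*(s + 2)*(s + 5)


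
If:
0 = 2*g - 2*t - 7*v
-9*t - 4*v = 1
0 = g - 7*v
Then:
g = -14/71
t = -7/71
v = -2/71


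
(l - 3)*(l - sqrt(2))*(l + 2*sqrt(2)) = l^3 - 3*l^2 + sqrt(2)*l^2 - 3*sqrt(2)*l - 4*l + 12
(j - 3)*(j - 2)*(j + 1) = j^3 - 4*j^2 + j + 6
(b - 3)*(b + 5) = b^2 + 2*b - 15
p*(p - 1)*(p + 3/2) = p^3 + p^2/2 - 3*p/2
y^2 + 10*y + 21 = (y + 3)*(y + 7)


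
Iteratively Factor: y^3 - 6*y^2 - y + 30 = (y + 2)*(y^2 - 8*y + 15) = (y - 3)*(y + 2)*(y - 5)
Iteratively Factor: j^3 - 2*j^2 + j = (j - 1)*(j^2 - j) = (j - 1)^2*(j)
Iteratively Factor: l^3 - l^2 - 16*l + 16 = (l - 1)*(l^2 - 16) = (l - 4)*(l - 1)*(l + 4)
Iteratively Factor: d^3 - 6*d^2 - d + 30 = (d - 3)*(d^2 - 3*d - 10) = (d - 3)*(d + 2)*(d - 5)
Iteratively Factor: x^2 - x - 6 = (x - 3)*(x + 2)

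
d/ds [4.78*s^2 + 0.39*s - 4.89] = 9.56*s + 0.39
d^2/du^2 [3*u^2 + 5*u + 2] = 6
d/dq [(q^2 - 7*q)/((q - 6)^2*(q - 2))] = (-q^3 + 8*q^2 + 10*q - 84)/(q^5 - 22*q^4 + 184*q^3 - 720*q^2 + 1296*q - 864)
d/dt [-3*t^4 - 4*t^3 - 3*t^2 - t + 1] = -12*t^3 - 12*t^2 - 6*t - 1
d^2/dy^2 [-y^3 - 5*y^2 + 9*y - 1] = -6*y - 10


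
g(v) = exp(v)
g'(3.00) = 20.09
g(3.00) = 20.09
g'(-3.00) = 0.05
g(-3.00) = 0.05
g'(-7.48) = 0.00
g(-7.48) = 0.00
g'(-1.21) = 0.30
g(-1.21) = 0.30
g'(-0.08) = 0.92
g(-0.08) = 0.92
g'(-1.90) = 0.15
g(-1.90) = 0.15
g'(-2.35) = 0.10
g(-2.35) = 0.10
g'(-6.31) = 0.00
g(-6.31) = 0.00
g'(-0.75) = 0.47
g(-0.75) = 0.47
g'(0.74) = 2.10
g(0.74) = 2.10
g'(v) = exp(v)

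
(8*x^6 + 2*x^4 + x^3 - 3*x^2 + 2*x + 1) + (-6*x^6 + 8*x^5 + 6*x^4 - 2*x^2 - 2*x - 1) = 2*x^6 + 8*x^5 + 8*x^4 + x^3 - 5*x^2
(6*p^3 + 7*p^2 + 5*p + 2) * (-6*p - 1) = -36*p^4 - 48*p^3 - 37*p^2 - 17*p - 2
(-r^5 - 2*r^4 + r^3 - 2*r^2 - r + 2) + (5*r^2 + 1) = -r^5 - 2*r^4 + r^3 + 3*r^2 - r + 3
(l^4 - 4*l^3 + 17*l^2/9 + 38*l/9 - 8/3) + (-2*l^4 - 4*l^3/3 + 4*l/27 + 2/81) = -l^4 - 16*l^3/3 + 17*l^2/9 + 118*l/27 - 214/81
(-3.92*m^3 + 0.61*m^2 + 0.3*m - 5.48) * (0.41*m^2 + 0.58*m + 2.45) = -1.6072*m^5 - 2.0235*m^4 - 9.1272*m^3 - 0.5783*m^2 - 2.4434*m - 13.426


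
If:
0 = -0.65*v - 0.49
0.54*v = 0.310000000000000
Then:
No Solution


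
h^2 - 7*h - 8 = (h - 8)*(h + 1)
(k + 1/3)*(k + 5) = k^2 + 16*k/3 + 5/3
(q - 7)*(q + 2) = q^2 - 5*q - 14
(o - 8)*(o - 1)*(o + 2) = o^3 - 7*o^2 - 10*o + 16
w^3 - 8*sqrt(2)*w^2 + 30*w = w*(w - 5*sqrt(2))*(w - 3*sqrt(2))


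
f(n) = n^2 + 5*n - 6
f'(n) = 2*n + 5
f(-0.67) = -8.90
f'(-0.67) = 3.66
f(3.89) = 28.58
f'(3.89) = 12.78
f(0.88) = -0.83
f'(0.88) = 6.76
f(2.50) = 12.75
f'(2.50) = 10.00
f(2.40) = 11.76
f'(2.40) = 9.80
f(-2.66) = -12.22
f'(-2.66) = -0.32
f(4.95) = 43.25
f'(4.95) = 14.90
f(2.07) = 8.63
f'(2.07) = 9.14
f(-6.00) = 0.00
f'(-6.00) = -7.00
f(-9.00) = 30.00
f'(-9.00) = -13.00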